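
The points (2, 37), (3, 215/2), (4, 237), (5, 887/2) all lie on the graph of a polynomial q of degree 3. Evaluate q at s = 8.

1705

Forward differences of the values at s = 2, 3, 4, 5:
  q  : 37  215/2  237  887/2
  Δ  : 141/2  259/2  413/2
  Δ^2: 59  77
  Δ^3: 18
The third differences are constant, confirming degree 3.
Interpolating (Newton forward form) and evaluating at s = 8 gives q(8) = 1705.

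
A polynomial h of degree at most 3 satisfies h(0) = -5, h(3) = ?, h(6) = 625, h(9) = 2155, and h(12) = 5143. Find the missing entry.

The 4 known points determine the degree-3 polynomial uniquely.
Write h(x) = ax^3 + bx^2 + cx + d. Substituting each data point gives a linear system:
  d = -5
  216a + 36b + 6c + d = 625
  729a + 81b + 9c + d = 2155
  1728a + 144b + 12c + d = 5143
Solving the system yields a = 3, b = 0, c = -3, d = -5.
So h(x) = 3x^3 - 3x - 5.
Then h(3) = 67.

67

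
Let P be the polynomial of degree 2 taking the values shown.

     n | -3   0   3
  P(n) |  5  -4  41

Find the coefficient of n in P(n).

Write P(n) = an^2 + bn + c. Substituting each data point gives a linear system:
  9a - 3b + c = 5
  c = -4
  9a + 3b + c = 41
Solving the system yields a = 3, b = 6, c = -4.
So P(n) = 3n^2 + 6n - 4.
The coefficient of n is 6.

6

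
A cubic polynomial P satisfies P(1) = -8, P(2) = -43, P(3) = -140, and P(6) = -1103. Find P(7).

-1748

Using the Lagrange interpolation formula with nodes 1, 2, 3, 6:
  L_0(t) = (t - 2)(t - 3)(t - 6) / -10
  L_1(t) = (t - 1)(t - 3)(t - 6) / 4
  L_2(t) = (t - 1)(t - 2)(t - 6) / -6
  L_3(t) = (t - 1)(t - 2)(t - 3) / 60
Then P(t) = -8·L_0(t) - 43·L_1(t) - 140·L_2(t) - 1103·L_3(t).
Expanding and collecting terms gives P(t) = -5t³ - t² + 3t - 5.
Evaluating at t = 7: P(7) = -1748.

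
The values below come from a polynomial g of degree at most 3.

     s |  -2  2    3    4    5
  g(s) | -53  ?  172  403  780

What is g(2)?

51

The 4 known points determine the degree-3 polynomial uniquely.
Write g(s) = as^3 + bs^2 + cs + d. Substituting each data point gives a linear system:
  -8a + 4b - 2c + d = -53
  27a + 9b + 3c + d = 172
  64a + 16b + 4c + d = 403
  125a + 25b + 5c + d = 780
Solving the system yields a = 6, b = 1, c = 2, d = -5.
So g(s) = 6s³ + s² + 2s - 5.
Then g(2) = 51.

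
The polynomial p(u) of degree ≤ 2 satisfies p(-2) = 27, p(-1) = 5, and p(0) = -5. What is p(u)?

p(u) = 6u^2 - 4u - 5

Using the Lagrange interpolation formula with nodes -2, -1, 0:
  L_0(u) = (u + 1)u / 2
  L_1(u) = (u + 2)u / -1
  L_2(u) = (u + 2)(u + 1) / 2
Then p(u) = 27·L_0(u) + 5·L_1(u) - 5·L_2(u).
Expanding and collecting terms gives p(u) = 6u^2 - 4u - 5.
Check: p(-2) = 27. ✓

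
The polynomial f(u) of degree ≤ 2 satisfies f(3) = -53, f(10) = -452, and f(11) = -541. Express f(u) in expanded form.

Using the Lagrange interpolation formula with nodes 3, 10, 11:
  L_0(u) = (u - 10)(u - 11) / 56
  L_1(u) = (u - 3)(u - 11) / -7
  L_2(u) = (u - 3)(u - 10) / 8
Then f(u) = -53·L_0(u) - 452·L_1(u) - 541·L_2(u).
Expanding and collecting terms gives f(u) = -4u² - 5u - 2.
Check: f(3) = -53. ✓

f(u) = -4u^2 - 5u - 2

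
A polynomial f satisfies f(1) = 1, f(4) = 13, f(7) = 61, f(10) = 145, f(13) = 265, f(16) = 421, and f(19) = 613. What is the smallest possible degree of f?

2

Forward differences of the values at t = 1, 4, 7, 10, 13, 16, 19:
  f  : 1  13  61  145  265  421  613
  Δ  : 12  48  84  120  156  192
  Δ^2: 36  36  36  36  36
  Δ^3: 0  0  0  0
  Δ^4: 0  0  0
  Δ^5: 0  0
  Δ^6: 0
The second differences are constant (36) and nonzero, while all higher differences vanish, so the minimal degree is 2.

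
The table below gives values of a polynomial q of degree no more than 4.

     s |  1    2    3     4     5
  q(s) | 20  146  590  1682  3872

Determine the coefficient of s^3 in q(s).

Write q(s) = as^4 + bs^3 + cs^2 + ds + e. Substituting each data point gives a linear system:
  a + b + c + d + e = 20
  16a + 8b + 4c + 2d + e = 146
  81a + 27b + 9c + 3d + e = 590
  256a + 64b + 16c + 4d + e = 1682
  625a + 125b + 25c + 5d + e = 3872
Solving the system yields a = 5, b = 5, c = 4, d = 4, e = 2.
So q(s) = 5s⁴ + 5s³ + 4s² + 4s + 2.
The coefficient of s^3 is 5.

5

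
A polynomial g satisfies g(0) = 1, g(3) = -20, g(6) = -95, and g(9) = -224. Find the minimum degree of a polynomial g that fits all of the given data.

2

Divided differences on the nodes 0, 3, 6, 9:
  order 0: 1  -20  -95  -224
  order 1: -7  -25  -43
  order 2: -3  -3
  order 3: 0
The order-2 divided differences are all -3 (nonzero) and every higher order vanishes, so the data lies on a polynomial of degree exactly 2.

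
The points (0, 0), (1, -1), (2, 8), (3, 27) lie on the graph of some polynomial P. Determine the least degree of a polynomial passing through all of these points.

Forward differences of the values at x = 0, 1, 2, 3:
  P  : 0  -1  8  27
  Δ  : -1  9  19
  Δ^2: 10  10
  Δ^3: 0
The second differences are constant (10) and nonzero, while all higher differences vanish, so the minimal degree is 2.

2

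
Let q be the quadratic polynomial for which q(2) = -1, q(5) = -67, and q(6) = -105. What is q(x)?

Using the Lagrange interpolation formula with nodes 2, 5, 6:
  L_0(x) = (x - 5)(x - 6) / 12
  L_1(x) = (x - 2)(x - 6) / -3
  L_2(x) = (x - 2)(x - 5) / 4
Then q(x) = -1·L_0(x) - 67·L_1(x) - 105·L_2(x).
Expanding and collecting terms gives q(x) = -4x^2 + 6x + 3.
Check: q(5) = -67. ✓

q(x) = -4x^2 + 6x + 3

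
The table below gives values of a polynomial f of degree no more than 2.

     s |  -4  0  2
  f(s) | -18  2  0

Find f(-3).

-10

Write f(s) = as^2 + bs + c. Substituting each data point gives a linear system:
  16a - 4b + c = -18
  c = 2
  4a + 2b + c = 0
Solving the system yields a = -1, b = 1, c = 2.
So f(s) = -s^2 + s + 2.
Then f(-3) = -10.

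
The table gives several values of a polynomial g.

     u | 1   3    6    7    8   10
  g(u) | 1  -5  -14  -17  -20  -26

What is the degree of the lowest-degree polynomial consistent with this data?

Divided differences on the nodes 1, 3, 6, 7, 8, 10:
  order 0: 1  -5  -14  -17  -20  -26
  order 1: -3  -3  -3  -3  -3
  order 2: 0  0  0  0
  order 3: 0  0  0
  order 4: 0  0
  order 5: 0
The order-1 divided differences are all -3 (nonzero) and every higher order vanishes, so the data lies on a polynomial of degree exactly 1.

1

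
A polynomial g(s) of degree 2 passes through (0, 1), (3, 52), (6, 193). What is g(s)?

g(s) = 5s^2 + 2s + 1

Write g(s) = as^2 + bs + c. Substituting each data point gives a linear system:
  c = 1
  9a + 3b + c = 52
  36a + 6b + c = 193
Solving the system yields a = 5, b = 2, c = 1.
So g(s) = 5s² + 2s + 1.
Check: g(6) = 193. ✓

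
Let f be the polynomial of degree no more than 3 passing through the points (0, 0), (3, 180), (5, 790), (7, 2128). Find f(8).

3160

Write f(s) = as^3 + bs^2 + cs + d. Substituting each data point gives a linear system:
  d = 0
  27a + 9b + 3c + d = 180
  125a + 25b + 5c + d = 790
  343a + 49b + 7c + d = 2128
Solving the system yields a = 6, b = 1, c = 3, d = 0.
So f(s) = 6s^3 + s^2 + 3s.
Then f(8) = 3160.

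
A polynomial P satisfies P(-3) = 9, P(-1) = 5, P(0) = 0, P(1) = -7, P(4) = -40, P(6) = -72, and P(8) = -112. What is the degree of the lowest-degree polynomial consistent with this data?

2

Divided differences on the nodes -3, -1, 0, 1, 4, 6, 8:
  order 0: 9  5  0  -7  -40  -72  -112
  order 1: -2  -5  -7  -11  -16  -20
  order 2: -1  -1  -1  -1  -1
  order 3: 0  0  0  0
  order 4: 0  0  0
  order 5: 0  0
  order 6: 0
The order-2 divided differences are all -1 (nonzero) and every higher order vanishes, so the data lies on a polynomial of degree exactly 2.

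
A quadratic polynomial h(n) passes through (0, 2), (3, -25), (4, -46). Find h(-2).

-10

Write h(n) = an^2 + bn + c. Substituting each data point gives a linear system:
  c = 2
  9a + 3b + c = -25
  16a + 4b + c = -46
Solving the system yields a = -3, b = 0, c = 2.
So h(n) = -3n^2 + 2.
Then h(-2) = -10.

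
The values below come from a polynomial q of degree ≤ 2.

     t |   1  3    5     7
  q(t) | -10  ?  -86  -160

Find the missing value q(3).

On equispaced nodes a degree-2 polynomial has vanishing third forward difference, so
  - q(1) + 3·q(3) - 3·q(5) + q(7) = 0.
Substituting the known values and solving for q(3):
  3·q(3) = -108
  q(3) = -36.

-36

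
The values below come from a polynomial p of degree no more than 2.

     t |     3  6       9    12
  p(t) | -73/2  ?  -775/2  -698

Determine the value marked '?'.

-167

The 3 known points determine the degree-2 polynomial uniquely.
Write p(t) = at^2 + bt + c. Substituting each data point gives a linear system:
  9a + 3b + c = -73/2
  81a + 9b + c = -775/2
  144a + 12b + c = -698
Solving the system yields a = -5, b = 3/2, c = 4.
So p(t) = -5t^2 + (3/2)t + 4.
Then p(6) = -167.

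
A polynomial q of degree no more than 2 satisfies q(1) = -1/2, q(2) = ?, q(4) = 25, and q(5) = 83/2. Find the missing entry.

4

The 3 known points determine the degree-2 polynomial uniquely.
Write q(n) = an^2 + bn + c. Substituting each data point gives a linear system:
  a + b + c = -1/2
  16a + 4b + c = 25
  25a + 5b + c = 83/2
Solving the system yields a = 2, b = -3/2, c = -1.
So q(n) = 2n^2 - (3/2)n - 1.
Then q(2) = 4.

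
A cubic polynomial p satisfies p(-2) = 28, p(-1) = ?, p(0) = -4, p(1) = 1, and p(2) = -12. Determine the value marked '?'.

-3

The 4 known points determine the degree-3 polynomial uniquely.
Write p(u) = au^3 + bu^2 + cu + d. Substituting each data point gives a linear system:
  -8a + 4b - 2c + d = 28
  d = -4
  a + b + c + d = 1
  8a + 4b + 2c + d = -12
Solving the system yields a = -4, b = 3, c = 6, d = -4.
So p(u) = -4u³ + 3u² + 6u - 4.
Then p(-1) = -3.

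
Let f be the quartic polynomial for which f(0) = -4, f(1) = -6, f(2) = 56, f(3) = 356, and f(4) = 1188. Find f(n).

Using the Lagrange interpolation formula with nodes 0, 1, 2, 3, 4:
  L_0(n) = (n - 1)(n - 2)(n - 3)(n - 4) / 24
  L_1(n) = n(n - 2)(n - 3)(n - 4) / -6
  L_2(n) = n(n - 1)(n - 3)(n - 4) / 4
  L_3(n) = n(n - 1)(n - 2)(n - 4) / -6
  L_4(n) = n(n - 1)(n - 2)(n - 3) / 24
Then f(n) = -4·L_0(n) - 6·L_1(n) + 56·L_2(n) + 356·L_3(n) + 1188·L_4(n).
Expanding and collecting terms gives f(n) = 5n^4 - n^3 - 6n - 4.
Check: f(3) = 356. ✓

f(n) = 5n^4 - n^3 - 6n - 4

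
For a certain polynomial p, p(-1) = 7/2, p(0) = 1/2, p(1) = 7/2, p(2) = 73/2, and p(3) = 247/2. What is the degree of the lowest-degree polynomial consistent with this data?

Forward differences of the values at u = -1, 0, 1, 2, 3:
  p  : 7/2  1/2  7/2  73/2  247/2
  Δ  : -3  3  33  87
  Δ^2: 6  30  54
  Δ^3: 24  24
  Δ^4: 0
The third differences are constant (24) and nonzero, while all higher differences vanish, so the minimal degree is 3.

3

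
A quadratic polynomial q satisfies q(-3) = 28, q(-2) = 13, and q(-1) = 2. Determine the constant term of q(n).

-5

Write q(n) = an^2 + bn + c. Substituting each data point gives a linear system:
  9a - 3b + c = 28
  4a - 2b + c = 13
  a - b + c = 2
Solving the system yields a = 2, b = -5, c = -5.
So q(n) = 2n² - 5n - 5.
The constant term is -5.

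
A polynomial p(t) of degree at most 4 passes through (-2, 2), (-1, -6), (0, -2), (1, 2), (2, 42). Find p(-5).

938

Forward differences of the values at t = -2, -1, 0, 1, 2:
  p  : 2  -6  -2  2  42
  Δ  : -8  4  4  40
  Δ^2: 12  0  36
  Δ^3: -12  36
  Δ^4: 48
The fourth differences are constant, confirming degree 4.
Interpolating (Newton forward form) and evaluating at t = -5 gives p(-5) = 938.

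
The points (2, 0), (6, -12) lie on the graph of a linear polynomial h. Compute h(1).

Using the Lagrange interpolation formula with nodes 2, 6:
  L_0(t) = (t - 6) / -4
  L_1(t) = (t - 2) / 4
Then h(t) = 0·L_0(t) - 12·L_1(t).
Expanding and collecting terms gives h(t) = -3t + 6.
Evaluating at t = 1: h(1) = 3.

3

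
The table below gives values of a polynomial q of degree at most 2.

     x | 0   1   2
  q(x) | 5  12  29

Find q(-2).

21

Using the Lagrange interpolation formula with nodes 0, 1, 2:
  L_0(x) = (x - 1)(x - 2) / 2
  L_1(x) = x(x - 2) / -1
  L_2(x) = x(x - 1) / 2
Then q(x) = 5·L_0(x) + 12·L_1(x) + 29·L_2(x).
Expanding and collecting terms gives q(x) = 5x² + 2x + 5.
Evaluating at x = -2: q(-2) = 21.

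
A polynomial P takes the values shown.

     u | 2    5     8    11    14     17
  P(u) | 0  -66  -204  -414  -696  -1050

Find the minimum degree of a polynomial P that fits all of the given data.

Forward differences of the values at u = 2, 5, 8, 11, 14, 17:
  P  : 0  -66  -204  -414  -696  -1050
  Δ  : -66  -138  -210  -282  -354
  Δ^2: -72  -72  -72  -72
  Δ^3: 0  0  0
  Δ^4: 0  0
  Δ^5: 0
The second differences are constant (-72) and nonzero, while all higher differences vanish, so the minimal degree is 2.

2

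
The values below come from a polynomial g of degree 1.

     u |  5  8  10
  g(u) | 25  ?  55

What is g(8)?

43

The 2 known points determine the degree-1 polynomial uniquely.
Write g(u) = au + b. Substituting each data point gives a linear system:
  5a + b = 25
  10a + b = 55
Solving the system yields a = 6, b = -5.
So g(u) = 6u - 5.
Then g(8) = 43.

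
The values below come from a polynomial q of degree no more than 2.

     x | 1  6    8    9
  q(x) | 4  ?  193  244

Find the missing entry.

The 3 known points determine the degree-2 polynomial uniquely.
Write q(x) = ax^2 + bx + c. Substituting each data point gives a linear system:
  a + b + c = 4
  64a + 8b + c = 193
  81a + 9b + c = 244
Solving the system yields a = 3, b = 0, c = 1.
So q(x) = 3x^2 + 1.
Then q(6) = 109.

109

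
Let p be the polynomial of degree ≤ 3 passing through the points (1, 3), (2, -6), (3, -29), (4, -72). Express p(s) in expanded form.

Using the Lagrange interpolation formula with nodes 1, 2, 3, 4:
  L_0(s) = (s - 2)(s - 3)(s - 4) / -6
  L_1(s) = (s - 1)(s - 3)(s - 4) / 2
  L_2(s) = (s - 1)(s - 2)(s - 4) / -2
  L_3(s) = (s - 1)(s - 2)(s - 3) / 6
Then p(s) = 3·L_0(s) - 6·L_1(s) - 29·L_2(s) - 72·L_3(s).
Expanding and collecting terms gives p(s) = -s^3 - s^2 + s + 4.
Check: p(2) = -6. ✓

p(s) = -s^3 - s^2 + s + 4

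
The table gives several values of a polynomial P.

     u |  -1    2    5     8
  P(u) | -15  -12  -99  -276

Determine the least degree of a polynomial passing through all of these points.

Forward differences of the values at u = -1, 2, 5, 8:
  P  : -15  -12  -99  -276
  Δ  : 3  -87  -177
  Δ^2: -90  -90
  Δ^3: 0
The second differences are constant (-90) and nonzero, while all higher differences vanish, so the minimal degree is 2.

2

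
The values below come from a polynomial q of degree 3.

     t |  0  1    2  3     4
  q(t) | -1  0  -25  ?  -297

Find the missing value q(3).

The 4 known points determine the degree-3 polynomial uniquely.
Write q(t) = at^3 + bt^2 + ct + d. Substituting each data point gives a linear system:
  d = -1
  a + b + c + d = 0
  8a + 4b + 2c + d = -25
  64a + 16b + 4c + d = -297
Solving the system yields a = -6, b = 5, c = 2, d = -1.
So q(t) = -6t^3 + 5t^2 + 2t - 1.
Then q(3) = -112.

-112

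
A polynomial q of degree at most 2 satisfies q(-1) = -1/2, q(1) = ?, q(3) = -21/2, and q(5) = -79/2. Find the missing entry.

5/2

On equispaced nodes a degree-2 polynomial has vanishing third forward difference, so
  - q(-1) + 3·q(1) - 3·q(3) + q(5) = 0.
Substituting the known values and solving for q(1):
  3·q(1) = 15/2
  q(1) = 5/2.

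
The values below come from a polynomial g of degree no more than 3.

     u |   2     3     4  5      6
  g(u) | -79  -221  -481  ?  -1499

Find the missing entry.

On equispaced nodes a degree-3 polynomial has vanishing fourth forward difference, so
  g(2) - 4·g(3) + 6·g(4) - 4·g(5) + g(6) = 0.
Substituting the known values and solving for g(5):
  -4·g(5) = 3580
  g(5) = -895.

-895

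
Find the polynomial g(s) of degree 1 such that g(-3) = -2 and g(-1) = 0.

g(s) = s + 1

Using the Lagrange interpolation formula with nodes -3, -1:
  L_0(s) = (s + 1) / -2
  L_1(s) = (s + 3) / 2
Then g(s) = -2·L_0(s) + 0·L_1(s).
Expanding and collecting terms gives g(s) = s + 1.
Check: g(-1) = 0. ✓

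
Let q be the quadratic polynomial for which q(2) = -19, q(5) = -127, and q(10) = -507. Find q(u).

q(u) = -5u^2 - u + 3

Using the Lagrange interpolation formula with nodes 2, 5, 10:
  L_0(u) = (u - 5)(u - 10) / 24
  L_1(u) = (u - 2)(u - 10) / -15
  L_2(u) = (u - 2)(u - 5) / 40
Then q(u) = -19·L_0(u) - 127·L_1(u) - 507·L_2(u).
Expanding and collecting terms gives q(u) = -5u^2 - u + 3.
Check: q(10) = -507. ✓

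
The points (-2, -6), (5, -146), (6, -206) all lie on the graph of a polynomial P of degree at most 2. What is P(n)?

Using the Lagrange interpolation formula with nodes -2, 5, 6:
  L_0(n) = (n - 5)(n - 6) / 56
  L_1(n) = (n + 2)(n - 6) / -7
  L_2(n) = (n + 2)(n - 5) / 8
Then P(n) = -6·L_0(n) - 146·L_1(n) - 206·L_2(n).
Expanding and collecting terms gives P(n) = -5n² - 5n + 4.
Check: P(6) = -206. ✓

P(n) = -5n^2 - 5n + 4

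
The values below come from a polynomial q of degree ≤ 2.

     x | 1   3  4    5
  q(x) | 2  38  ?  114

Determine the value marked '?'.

The 3 known points determine the degree-2 polynomial uniquely.
Write q(x) = ax^2 + bx + c. Substituting each data point gives a linear system:
  a + b + c = 2
  9a + 3b + c = 38
  25a + 5b + c = 114
Solving the system yields a = 5, b = -2, c = -1.
So q(x) = 5x^2 - 2x - 1.
Then q(4) = 71.

71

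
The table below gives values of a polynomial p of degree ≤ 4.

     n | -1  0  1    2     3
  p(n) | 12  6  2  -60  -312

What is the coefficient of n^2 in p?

4

Write p(n) = an^4 + bn^3 + cn^2 + dn + e. Substituting each data point gives a linear system:
  a - b + c - d + e = 12
  e = 6
  a + b + c + d + e = 2
  16a + 8b + 4c + 2d + e = -60
  81a + 27b + 9c + 3d + e = -312
Solving the system yields a = -3, b = -4, c = 4, d = -1, e = 6.
So p(n) = -3n⁴ - 4n³ + 4n² - n + 6.
The coefficient of n^2 is 4.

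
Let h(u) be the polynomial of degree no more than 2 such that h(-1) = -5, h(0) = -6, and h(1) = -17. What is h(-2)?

-14

Using the Lagrange interpolation formula with nodes -1, 0, 1:
  L_0(u) = u(u - 1) / 2
  L_1(u) = (u + 1)(u - 1) / -1
  L_2(u) = (u + 1)u / 2
Then h(u) = -5·L_0(u) - 6·L_1(u) - 17·L_2(u).
Expanding and collecting terms gives h(u) = -5u^2 - 6u - 6.
Evaluating at u = -2: h(-2) = -14.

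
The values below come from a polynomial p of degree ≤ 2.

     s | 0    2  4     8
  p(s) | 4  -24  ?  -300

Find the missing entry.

-84

The 3 known points determine the degree-2 polynomial uniquely.
Write p(s) = as^2 + bs + c. Substituting each data point gives a linear system:
  c = 4
  4a + 2b + c = -24
  64a + 8b + c = -300
Solving the system yields a = -4, b = -6, c = 4.
So p(s) = -4s² - 6s + 4.
Then p(4) = -84.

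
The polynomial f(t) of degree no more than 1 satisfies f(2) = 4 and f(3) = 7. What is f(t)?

f(t) = 3t - 2

Write f(t) = at + b. Substituting each data point gives a linear system:
  2a + b = 4
  3a + b = 7
Solving the system yields a = 3, b = -2.
So f(t) = 3t - 2.
Check: f(3) = 7. ✓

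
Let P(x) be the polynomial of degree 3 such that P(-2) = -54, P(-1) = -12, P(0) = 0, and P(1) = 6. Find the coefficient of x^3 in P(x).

4

Write P(x) = ax^3 + bx^2 + cx + d. Substituting each data point gives a linear system:
  -8a + 4b - 2c + d = -54
  -a + b - c + d = -12
  d = 0
  a + b + c + d = 6
Solving the system yields a = 4, b = -3, c = 5, d = 0.
So P(x) = 4x³ - 3x² + 5x.
The leading coefficient is 4.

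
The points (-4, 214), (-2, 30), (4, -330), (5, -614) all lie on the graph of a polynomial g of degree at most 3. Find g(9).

Write g(x) = ax^3 + bx^2 + cx + d. Substituting each data point gives a linear system:
  -64a + 16b - 4c + d = 214
  -8a + 4b - 2c + d = 30
  64a + 16b + 4c + d = -330
  125a + 25b + 5c + d = -614
Solving the system yields a = -4, b = -4, c = -4, d = 6.
So g(x) = -4x^3 - 4x^2 - 4x + 6.
Then g(9) = -3270.

-3270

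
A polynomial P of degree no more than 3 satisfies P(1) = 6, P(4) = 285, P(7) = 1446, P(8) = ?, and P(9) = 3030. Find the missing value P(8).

2141

The 4 known points determine the degree-3 polynomial uniquely.
Write P(s) = as^3 + bs^2 + cs + d. Substituting each data point gives a linear system:
  a + b + c + d = 6
  64a + 16b + 4c + d = 285
  343a + 49b + 7c + d = 1446
  729a + 81b + 9c + d = 3030
Solving the system yields a = 4, b = 1, c = 4, d = -3.
So P(s) = 4s^3 + s^2 + 4s - 3.
Then P(8) = 2141.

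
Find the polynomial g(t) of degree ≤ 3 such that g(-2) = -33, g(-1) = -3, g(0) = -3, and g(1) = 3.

Write g(t) = at^3 + bt^2 + ct + d. Substituting each data point gives a linear system:
  -8a + 4b - 2c + d = -33
  -a + b - c + d = -3
  d = -3
  a + b + c + d = 3
Solving the system yields a = 6, b = 3, c = -3, d = -3.
So g(t) = 6t³ + 3t² - 3t - 3.
Check: g(0) = -3. ✓

g(t) = 6t^3 + 3t^2 - 3t - 3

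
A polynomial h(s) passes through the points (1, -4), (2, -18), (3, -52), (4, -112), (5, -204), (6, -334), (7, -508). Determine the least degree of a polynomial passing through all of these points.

Forward differences of the values at s = 1, 2, 3, 4, 5, 6, 7:
  h  : -4  -18  -52  -112  -204  -334  -508
  Δ  : -14  -34  -60  -92  -130  -174
  Δ^2: -20  -26  -32  -38  -44
  Δ^3: -6  -6  -6  -6
  Δ^4: 0  0  0
  Δ^5: 0  0
  Δ^6: 0
The third differences are constant (-6) and nonzero, while all higher differences vanish, so the minimal degree is 3.

3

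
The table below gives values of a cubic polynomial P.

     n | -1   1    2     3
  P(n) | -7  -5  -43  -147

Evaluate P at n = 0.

Using the Lagrange interpolation formula with nodes -1, 1, 2, 3:
  L_0(n) = (n - 1)(n - 2)(n - 3) / -24
  L_1(n) = (n + 1)(n - 2)(n - 3) / 4
  L_2(n) = (n + 1)(n - 1)(n - 3) / -3
  L_3(n) = (n + 1)(n - 1)(n - 2) / 8
Then P(n) = -7·L_0(n) - 5·L_1(n) - 43·L_2(n) - 147·L_3(n).
Expanding and collecting terms gives P(n) = -5n^3 - 3n^2 + 6n - 3.
Evaluating at n = 0: P(0) = -3.

-3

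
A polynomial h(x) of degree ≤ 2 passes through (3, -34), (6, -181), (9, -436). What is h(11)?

-666

Forward differences of the values at x = 3, 6, 9:
  h  : -34  -181  -436
  Δ  : -147  -255
  Δ^2: -108
The second differences are constant, confirming degree 2.
Interpolating (Newton forward form) and evaluating at x = 11 gives h(11) = -666.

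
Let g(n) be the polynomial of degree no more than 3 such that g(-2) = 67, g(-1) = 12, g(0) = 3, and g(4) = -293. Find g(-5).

Using the Lagrange interpolation formula with nodes -2, -1, 0, 4:
  L_0(n) = (n + 1)n(n - 4) / -12
  L_1(n) = (n + 2)n(n - 4) / 5
  L_2(n) = (n + 2)(n + 1)(n - 4) / -8
  L_3(n) = (n + 2)(n + 1)n / 120
Then g(n) = 67·L_0(n) + 12·L_1(n) + 3·L_2(n) - 293·L_3(n).
Expanding and collecting terms gives g(n) = -6n^3 + 5n^2 + 2n + 3.
Evaluating at n = -5: g(-5) = 868.

868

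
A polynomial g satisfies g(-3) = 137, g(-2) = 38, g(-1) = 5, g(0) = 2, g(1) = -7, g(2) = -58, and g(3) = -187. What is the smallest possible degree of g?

3

Forward differences of the values at s = -3, -2, -1, 0, 1, 2, 3:
  g  : 137  38  5  2  -7  -58  -187
  Δ  : -99  -33  -3  -9  -51  -129
  Δ^2: 66  30  -6  -42  -78
  Δ^3: -36  -36  -36  -36
  Δ^4: 0  0  0
  Δ^5: 0  0
  Δ^6: 0
The third differences are constant (-36) and nonzero, while all higher differences vanish, so the minimal degree is 3.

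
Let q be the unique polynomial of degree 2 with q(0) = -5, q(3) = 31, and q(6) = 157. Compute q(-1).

3

Forward differences of the values at s = 0, 3, 6:
  q  : -5  31  157
  Δ  : 36  126
  Δ^2: 90
The second differences are constant, confirming degree 2.
Interpolating (Newton forward form) and evaluating at s = -1 gives q(-1) = 3.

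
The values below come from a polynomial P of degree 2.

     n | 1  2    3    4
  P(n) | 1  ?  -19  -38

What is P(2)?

On equispaced nodes a degree-2 polynomial has vanishing third forward difference, so
  - P(1) + 3·P(2) - 3·P(3) + P(4) = 0.
Substituting the known values and solving for P(2):
  3·P(2) = -18
  P(2) = -6.

-6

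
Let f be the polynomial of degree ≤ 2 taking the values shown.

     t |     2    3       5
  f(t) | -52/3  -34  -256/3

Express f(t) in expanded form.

Write f(t) = at^2 + bt + c. Substituting each data point gives a linear system:
  4a + 2b + c = -52/3
  9a + 3b + c = -34
  25a + 5b + c = -256/3
Solving the system yields a = -3, b = -5/3, c = -2.
So f(t) = -3t² - (5/3)t - 2.
Check: f(2) = -52/3. ✓

f(t) = -3t^2 - (5/3)t - 2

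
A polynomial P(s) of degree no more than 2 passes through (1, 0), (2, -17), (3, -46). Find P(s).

P(s) = -6s^2 + s + 5

Write P(s) = as^2 + bs + c. Substituting each data point gives a linear system:
  a + b + c = 0
  4a + 2b + c = -17
  9a + 3b + c = -46
Solving the system yields a = -6, b = 1, c = 5.
So P(s) = -6s² + s + 5.
Check: P(2) = -17. ✓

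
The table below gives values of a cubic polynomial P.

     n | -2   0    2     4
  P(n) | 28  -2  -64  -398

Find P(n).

P(n) = -5n^3 - 4n^2 - 3n - 2

Write P(n) = an^3 + bn^2 + cn + d. Substituting each data point gives a linear system:
  -8a + 4b - 2c + d = 28
  d = -2
  8a + 4b + 2c + d = -64
  64a + 16b + 4c + d = -398
Solving the system yields a = -5, b = -4, c = -3, d = -2.
So P(n) = -5n^3 - 4n^2 - 3n - 2.
Check: P(-2) = 28. ✓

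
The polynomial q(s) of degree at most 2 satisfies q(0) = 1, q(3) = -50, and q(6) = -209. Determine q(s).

q(s) = -6s^2 + s + 1

Using the Lagrange interpolation formula with nodes 0, 3, 6:
  L_0(s) = (s - 3)(s - 6) / 18
  L_1(s) = s(s - 6) / -9
  L_2(s) = s(s - 3) / 18
Then q(s) = 1·L_0(s) - 50·L_1(s) - 209·L_2(s).
Expanding and collecting terms gives q(s) = -6s² + s + 1.
Check: q(6) = -209. ✓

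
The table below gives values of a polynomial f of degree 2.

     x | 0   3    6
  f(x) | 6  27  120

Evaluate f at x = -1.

15

Write f(x) = ax^2 + bx + c. Substituting each data point gives a linear system:
  c = 6
  9a + 3b + c = 27
  36a + 6b + c = 120
Solving the system yields a = 4, b = -5, c = 6.
So f(x) = 4x^2 - 5x + 6.
Then f(-1) = 15.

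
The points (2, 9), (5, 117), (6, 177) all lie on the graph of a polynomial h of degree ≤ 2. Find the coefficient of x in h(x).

-6

Write h(x) = ax^2 + bx + c. Substituting each data point gives a linear system:
  4a + 2b + c = 9
  25a + 5b + c = 117
  36a + 6b + c = 177
Solving the system yields a = 6, b = -6, c = -3.
So h(x) = 6x² - 6x - 3.
The coefficient of x is -6.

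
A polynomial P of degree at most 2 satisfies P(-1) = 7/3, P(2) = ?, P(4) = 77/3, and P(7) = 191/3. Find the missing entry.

The 3 known points determine the degree-2 polynomial uniquely.
Write P(s) = as^2 + bs + c. Substituting each data point gives a linear system:
  a - b + c = 7/3
  16a + 4b + c = 77/3
  49a + 7b + c = 191/3
Solving the system yields a = 1, b = 5/3, c = 3.
So P(s) = s^2 + (5/3)s + 3.
Then P(2) = 31/3.

31/3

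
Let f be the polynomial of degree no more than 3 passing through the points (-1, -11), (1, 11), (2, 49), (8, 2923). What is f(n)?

f(n) = 6n^3 - 3n^2 + 5n + 3

Using the Lagrange interpolation formula with nodes -1, 1, 2, 8:
  L_0(n) = (n - 1)(n - 2)(n - 8) / -54
  L_1(n) = (n + 1)(n - 2)(n - 8) / 14
  L_2(n) = (n + 1)(n - 1)(n - 8) / -18
  L_3(n) = (n + 1)(n - 1)(n - 2) / 378
Then f(n) = -11·L_0(n) + 11·L_1(n) + 49·L_2(n) + 2923·L_3(n).
Expanding and collecting terms gives f(n) = 6n³ - 3n² + 5n + 3.
Check: f(8) = 2923. ✓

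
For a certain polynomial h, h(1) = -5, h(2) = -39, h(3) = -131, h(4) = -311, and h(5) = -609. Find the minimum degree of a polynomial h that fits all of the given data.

Forward differences of the values at u = 1, 2, 3, 4, 5:
  h  : -5  -39  -131  -311  -609
  Δ  : -34  -92  -180  -298
  Δ^2: -58  -88  -118
  Δ^3: -30  -30
  Δ^4: 0
The third differences are constant (-30) and nonzero, while all higher differences vanish, so the minimal degree is 3.

3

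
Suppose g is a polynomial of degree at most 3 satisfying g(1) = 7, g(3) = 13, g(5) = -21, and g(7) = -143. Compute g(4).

Using the Lagrange interpolation formula with nodes 1, 3, 5, 7:
  L_0(u) = (u - 3)(u - 5)(u - 7) / -48
  L_1(u) = (u - 1)(u - 5)(u - 7) / 16
  L_2(u) = (u - 1)(u - 3)(u - 7) / -16
  L_3(u) = (u - 1)(u - 3)(u - 5) / 48
Then g(u) = 7·L_0(u) + 13·L_1(u) - 21·L_2(u) - 143·L_3(u).
Expanding and collecting terms gives g(u) = -u³ + 4u² + 4.
Evaluating at u = 4: g(4) = 4.

4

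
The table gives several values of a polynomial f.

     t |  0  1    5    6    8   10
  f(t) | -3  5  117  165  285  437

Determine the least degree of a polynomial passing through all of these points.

2

Divided differences on the nodes 0, 1, 5, 6, 8, 10:
  order 0: -3  5  117  165  285  437
  order 1: 8  28  48  60  76
  order 2: 4  4  4  4
  order 3: 0  0  0
  order 4: 0  0
  order 5: 0
The order-2 divided differences are all 4 (nonzero) and every higher order vanishes, so the data lies on a polynomial of degree exactly 2.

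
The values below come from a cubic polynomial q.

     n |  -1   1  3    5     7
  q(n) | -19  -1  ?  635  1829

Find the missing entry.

On equispaced nodes a degree-3 polynomial has vanishing fourth forward difference, so
  q(-1) - 4·q(1) + 6·q(3) - 4·q(5) + q(7) = 0.
Substituting the known values and solving for q(3):
  6·q(3) = 726
  q(3) = 121.

121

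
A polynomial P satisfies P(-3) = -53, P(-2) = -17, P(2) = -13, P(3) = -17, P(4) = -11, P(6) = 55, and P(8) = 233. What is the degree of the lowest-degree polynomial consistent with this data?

Divided differences on the nodes -3, -2, 2, 3, 4, 6, 8:
  order 0: -53  -17  -13  -17  -11  55  233
  order 1: 36  1  -4  6  33  89
  order 2: -7  -1  5  9  14
  order 3: 1  1  1  1
  order 4: 0  0  0
  order 5: 0  0
  order 6: 0
The order-3 divided differences are all 1 (nonzero) and every higher order vanishes, so the data lies on a polynomial of degree exactly 3.

3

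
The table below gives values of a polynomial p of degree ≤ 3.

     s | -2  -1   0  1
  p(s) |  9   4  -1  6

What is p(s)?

p(s) = 2s^3 + 6s^2 - s - 1

Write p(s) = as^3 + bs^2 + cs + d. Substituting each data point gives a linear system:
  -8a + 4b - 2c + d = 9
  -a + b - c + d = 4
  d = -1
  a + b + c + d = 6
Solving the system yields a = 2, b = 6, c = -1, d = -1.
So p(s) = 2s³ + 6s² - s - 1.
Check: p(-1) = 4. ✓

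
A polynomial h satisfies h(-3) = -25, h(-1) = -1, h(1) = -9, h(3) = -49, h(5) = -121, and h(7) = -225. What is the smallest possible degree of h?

Forward differences of the values at n = -3, -1, 1, 3, 5, 7:
  h  : -25  -1  -9  -49  -121  -225
  Δ  : 24  -8  -40  -72  -104
  Δ^2: -32  -32  -32  -32
  Δ^3: 0  0  0
  Δ^4: 0  0
  Δ^5: 0
The second differences are constant (-32) and nonzero, while all higher differences vanish, so the minimal degree is 2.

2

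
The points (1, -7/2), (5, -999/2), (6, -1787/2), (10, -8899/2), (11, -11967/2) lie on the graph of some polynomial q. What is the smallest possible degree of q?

Divided differences on the nodes 1, 5, 6, 10, 11:
  order 0: -7/2  -999/2  -1787/2  -8899/2  -11967/2
  order 1: -124  -394  -889  -1534
  order 2: -54  -99  -129
  order 3: -5  -5
  order 4: 0
The order-3 divided differences are all -5 (nonzero) and every higher order vanishes, so the data lies on a polynomial of degree exactly 3.

3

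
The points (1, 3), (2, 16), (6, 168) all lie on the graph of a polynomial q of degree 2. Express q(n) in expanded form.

Write q(n) = an^2 + bn + c. Substituting each data point gives a linear system:
  a + b + c = 3
  4a + 2b + c = 16
  36a + 6b + c = 168
Solving the system yields a = 5, b = -2, c = 0.
So q(n) = 5n^2 - 2n.
Check: q(2) = 16. ✓

q(n) = 5n^2 - 2n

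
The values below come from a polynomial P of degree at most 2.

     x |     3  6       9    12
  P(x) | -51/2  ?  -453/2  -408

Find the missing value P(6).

The 3 known points determine the degree-2 polynomial uniquely.
Write P(x) = ax^2 + bx + c. Substituting each data point gives a linear system:
  9a + 3b + c = -51/2
  81a + 9b + c = -453/2
  144a + 12b + c = -408
Solving the system yields a = -3, b = 5/2, c = -6.
So P(x) = -3x² + (5/2)x - 6.
Then P(6) = -99.

-99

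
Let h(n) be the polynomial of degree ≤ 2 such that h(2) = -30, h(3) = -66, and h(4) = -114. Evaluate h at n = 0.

6

Forward differences of the values at n = 2, 3, 4:
  h  : -30  -66  -114
  Δ  : -36  -48
  Δ^2: -12
The second differences are constant, confirming degree 2.
Interpolating (Newton forward form) and evaluating at n = 0 gives h(0) = 6.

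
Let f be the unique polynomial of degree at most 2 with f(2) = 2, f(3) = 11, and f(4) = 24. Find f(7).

Write f(t) = at^2 + bt + c. Substituting each data point gives a linear system:
  4a + 2b + c = 2
  9a + 3b + c = 11
  16a + 4b + c = 24
Solving the system yields a = 2, b = -1, c = -4.
So f(t) = 2t^2 - t - 4.
Then f(7) = 87.

87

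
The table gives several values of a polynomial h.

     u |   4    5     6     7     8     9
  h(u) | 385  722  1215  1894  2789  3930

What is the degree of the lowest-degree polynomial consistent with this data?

3

Forward differences of the values at u = 4, 5, 6, 7, 8, 9:
  h  : 385  722  1215  1894  2789  3930
  Δ  : 337  493  679  895  1141
  Δ^2: 156  186  216  246
  Δ^3: 30  30  30
  Δ^4: 0  0
  Δ^5: 0
The third differences are constant (30) and nonzero, while all higher differences vanish, so the minimal degree is 3.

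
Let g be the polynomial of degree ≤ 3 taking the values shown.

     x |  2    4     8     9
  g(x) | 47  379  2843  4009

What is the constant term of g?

-5

Write g(x) = ax^3 + bx^2 + cx + d. Substituting each data point gives a linear system:
  8a + 4b + 2c + d = 47
  64a + 16b + 4c + d = 379
  512a + 64b + 8c + d = 2843
  729a + 81b + 9c + d = 4009
Solving the system yields a = 5, b = 5, c = -4, d = -5.
So g(x) = 5x³ + 5x² - 4x - 5.
The constant term is -5.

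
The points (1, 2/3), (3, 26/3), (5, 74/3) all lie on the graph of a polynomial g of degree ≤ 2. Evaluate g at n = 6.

107/3

Using the Lagrange interpolation formula with nodes 1, 3, 5:
  L_0(n) = (n - 3)(n - 5) / 8
  L_1(n) = (n - 1)(n - 5) / -4
  L_2(n) = (n - 1)(n - 3) / 8
Then g(n) = 2/3·L_0(n) + 26/3·L_1(n) + 74/3·L_2(n).
Expanding and collecting terms gives g(n) = n^2 - 1/3.
Evaluating at n = 6: g(6) = 107/3.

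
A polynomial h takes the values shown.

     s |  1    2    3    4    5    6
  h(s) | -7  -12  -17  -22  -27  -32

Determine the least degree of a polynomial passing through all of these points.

Forward differences of the values at s = 1, 2, 3, 4, 5, 6:
  h  : -7  -12  -17  -22  -27  -32
  Δ  : -5  -5  -5  -5  -5
  Δ^2: 0  0  0  0
  Δ^3: 0  0  0
  Δ^4: 0  0
  Δ^5: 0
The first differences are constant (-5) and nonzero, while all higher differences vanish, so the minimal degree is 1.

1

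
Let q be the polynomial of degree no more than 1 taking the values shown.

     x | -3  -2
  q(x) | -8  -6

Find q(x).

Write q(x) = ax + b. Substituting each data point gives a linear system:
  -3a + b = -8
  -2a + b = -6
Solving the system yields a = 2, b = -2.
So q(x) = 2x - 2.
Check: q(-3) = -8. ✓

q(x) = 2x - 2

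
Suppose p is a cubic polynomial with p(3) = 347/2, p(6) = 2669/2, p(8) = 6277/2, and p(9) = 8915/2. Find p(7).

4219/2

Write p(x) = ax^3 + bx^2 + cx + d. Substituting each data point gives a linear system:
  27a + 9b + 3c + d = 347/2
  216a + 36b + 6c + d = 2669/2
  512a + 64b + 8c + d = 6277/2
  729a + 81b + 9c + d = 8915/2
Solving the system yields a = 6, b = 1, c = 0, d = 5/2.
So p(x) = 6x^3 + x^2 + 5/2.
Then p(7) = 4219/2.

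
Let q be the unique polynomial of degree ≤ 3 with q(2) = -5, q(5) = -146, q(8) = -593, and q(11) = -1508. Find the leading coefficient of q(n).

-1

Write q(n) = an^3 + bn^2 + cn + d. Substituting each data point gives a linear system:
  8a + 4b + 2c + d = -5
  125a + 25b + 5c + d = -146
  512a + 64b + 8c + d = -593
  1331a + 121b + 11c + d = -1508
Solving the system yields a = -1, b = -2, c = 6, d = -1.
So q(n) = -n³ - 2n² + 6n - 1.
The leading coefficient is -1.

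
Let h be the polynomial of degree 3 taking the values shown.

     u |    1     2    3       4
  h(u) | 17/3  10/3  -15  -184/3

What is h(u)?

Using the Lagrange interpolation formula with nodes 1, 2, 3, 4:
  L_0(u) = (u - 2)(u - 3)(u - 4) / -6
  L_1(u) = (u - 1)(u - 3)(u - 4) / 2
  L_2(u) = (u - 1)(u - 2)(u - 4) / -2
  L_3(u) = (u - 1)(u - 2)(u - 3) / 6
Then h(u) = 17/3·L_0(u) + 10/3·L_1(u) - 15·L_2(u) - 184/3·L_3(u).
Expanding and collecting terms gives h(u) = -2u^3 + 4u^2 - (1/3)u + 4.
Check: h(4) = -184/3. ✓

h(u) = -2u^3 + 4u^2 - (1/3)u + 4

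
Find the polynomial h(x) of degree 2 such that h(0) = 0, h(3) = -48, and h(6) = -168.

Write h(x) = ax^2 + bx + c. Substituting each data point gives a linear system:
  c = 0
  9a + 3b + c = -48
  36a + 6b + c = -168
Solving the system yields a = -4, b = -4, c = 0.
So h(x) = -4x^2 - 4x.
Check: h(6) = -168. ✓

h(x) = -4x^2 - 4x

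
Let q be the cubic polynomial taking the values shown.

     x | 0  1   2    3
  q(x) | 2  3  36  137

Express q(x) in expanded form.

Write q(x) = ax^3 + bx^2 + cx + d. Substituting each data point gives a linear system:
  d = 2
  a + b + c + d = 3
  8a + 4b + 2c + d = 36
  27a + 9b + 3c + d = 137
Solving the system yields a = 6, b = -2, c = -3, d = 2.
So q(x) = 6x^3 - 2x^2 - 3x + 2.
Check: q(2) = 36. ✓

q(x) = 6x^3 - 2x^2 - 3x + 2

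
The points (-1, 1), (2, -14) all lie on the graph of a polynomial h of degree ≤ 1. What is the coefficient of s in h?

Write h(s) = as + b. Substituting each data point gives a linear system:
  -a + b = 1
  2a + b = -14
Solving the system yields a = -5, b = -4.
So h(s) = -5s - 4.
The leading coefficient is -5.

-5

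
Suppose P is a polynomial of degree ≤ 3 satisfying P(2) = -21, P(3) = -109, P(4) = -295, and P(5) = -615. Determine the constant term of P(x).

Write P(x) = ax^3 + bx^2 + cx + d. Substituting each data point gives a linear system:
  8a + 4b + 2c + d = -21
  27a + 9b + 3c + d = -109
  64a + 16b + 4c + d = -295
  125a + 25b + 5c + d = -615
Solving the system yields a = -6, b = 5, c = 1, d = 5.
So P(x) = -6x^3 + 5x^2 + x + 5.
The constant term is 5.

5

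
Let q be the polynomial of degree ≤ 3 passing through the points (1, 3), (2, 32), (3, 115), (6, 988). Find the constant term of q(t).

Write q(t) = at^3 + bt^2 + ct + d. Substituting each data point gives a linear system:
  a + b + c + d = 3
  8a + 4b + 2c + d = 32
  27a + 9b + 3c + d = 115
  216a + 36b + 6c + d = 988
Solving the system yields a = 5, b = -3, c = 3, d = -2.
So q(t) = 5t^3 - 3t^2 + 3t - 2.
The constant term is -2.

-2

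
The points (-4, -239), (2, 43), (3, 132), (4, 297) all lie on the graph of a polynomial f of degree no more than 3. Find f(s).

Write f(s) = as^3 + bs^2 + cs + d. Substituting each data point gives a linear system:
  -64a + 16b - 4c + d = -239
  8a + 4b + 2c + d = 43
  27a + 9b + 3c + d = 132
  64a + 16b + 4c + d = 297
Solving the system yields a = 4, b = 2, c = 3, d = -3.
So f(s) = 4s^3 + 2s^2 + 3s - 3.
Check: f(-4) = -239. ✓

f(s) = 4s^3 + 2s^2 + 3s - 3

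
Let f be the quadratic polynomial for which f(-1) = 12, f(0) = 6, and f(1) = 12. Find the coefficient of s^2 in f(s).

6

Write f(s) = as^2 + bs + c. Substituting each data point gives a linear system:
  a - b + c = 12
  c = 6
  a + b + c = 12
Solving the system yields a = 6, b = 0, c = 6.
So f(s) = 6s² + 6.
The leading coefficient is 6.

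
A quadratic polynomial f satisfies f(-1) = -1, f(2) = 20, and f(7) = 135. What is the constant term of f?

Write f(n) = an^2 + bn + c. Substituting each data point gives a linear system:
  a - b + c = -1
  4a + 2b + c = 20
  49a + 7b + c = 135
Solving the system yields a = 2, b = 5, c = 2.
So f(n) = 2n^2 + 5n + 2.
The constant term is 2.

2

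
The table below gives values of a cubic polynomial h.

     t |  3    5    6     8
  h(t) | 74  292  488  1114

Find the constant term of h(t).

2

Write h(t) = at^3 + bt^2 + ct + d. Substituting each data point gives a linear system:
  27a + 9b + 3c + d = 74
  125a + 25b + 5c + d = 292
  216a + 36b + 6c + d = 488
  512a + 64b + 8c + d = 1114
Solving the system yields a = 2, b = 1, c = 3, d = 2.
So h(t) = 2t^3 + t^2 + 3t + 2.
The constant term is 2.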